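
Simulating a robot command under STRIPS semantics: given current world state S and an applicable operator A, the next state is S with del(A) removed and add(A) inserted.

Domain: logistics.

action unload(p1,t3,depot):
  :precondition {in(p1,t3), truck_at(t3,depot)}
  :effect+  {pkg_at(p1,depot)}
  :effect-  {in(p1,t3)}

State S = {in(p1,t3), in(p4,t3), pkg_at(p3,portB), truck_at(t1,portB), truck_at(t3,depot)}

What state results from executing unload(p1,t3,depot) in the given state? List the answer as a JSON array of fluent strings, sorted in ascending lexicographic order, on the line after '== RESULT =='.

Progress:
  pre ⊆ S: {in(p1,t3), truck_at(t3,depot)} ⊆ S  — applicable
  S \ del = {in(p4,t3), pkg_at(p3,portB), truck_at(t1,portB), truck_at(t3,depot)}
  ∪ add   = {in(p4,t3), pkg_at(p1,depot), pkg_at(p3,portB), truck_at(t1,portB), truck_at(t3,depot)}

== RESULT ==
["in(p4,t3)", "pkg_at(p1,depot)", "pkg_at(p3,portB)", "truck_at(t1,portB)", "truck_at(t3,depot)"]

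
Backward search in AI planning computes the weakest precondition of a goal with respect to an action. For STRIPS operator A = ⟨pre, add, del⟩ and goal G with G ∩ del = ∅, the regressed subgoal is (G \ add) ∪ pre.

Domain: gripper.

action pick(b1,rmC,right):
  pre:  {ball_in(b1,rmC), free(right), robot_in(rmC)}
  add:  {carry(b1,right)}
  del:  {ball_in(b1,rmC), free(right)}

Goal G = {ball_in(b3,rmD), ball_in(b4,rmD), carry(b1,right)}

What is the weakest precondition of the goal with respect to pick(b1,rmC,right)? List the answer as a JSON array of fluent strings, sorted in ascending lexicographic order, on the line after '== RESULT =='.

Compute (G \ add) ∪ pre:
  G ∩ del = {}  (empty — regression defined)
  G \ add = {ball_in(b3,rmD), ball_in(b4,rmD), carry(b1,right)} \ {carry(b1,right)} = {ball_in(b3,rmD), ball_in(b4,rmD)}
  ∪ pre   = {ball_in(b3,rmD), ball_in(b4,rmD)} ∪ {ball_in(b1,rmC), free(right), robot_in(rmC)}
          = {ball_in(b1,rmC), ball_in(b3,rmD), ball_in(b4,rmD), free(right), robot_in(rmC)}

== RESULT ==
["ball_in(b1,rmC)", "ball_in(b3,rmD)", "ball_in(b4,rmD)", "free(right)", "robot_in(rmC)"]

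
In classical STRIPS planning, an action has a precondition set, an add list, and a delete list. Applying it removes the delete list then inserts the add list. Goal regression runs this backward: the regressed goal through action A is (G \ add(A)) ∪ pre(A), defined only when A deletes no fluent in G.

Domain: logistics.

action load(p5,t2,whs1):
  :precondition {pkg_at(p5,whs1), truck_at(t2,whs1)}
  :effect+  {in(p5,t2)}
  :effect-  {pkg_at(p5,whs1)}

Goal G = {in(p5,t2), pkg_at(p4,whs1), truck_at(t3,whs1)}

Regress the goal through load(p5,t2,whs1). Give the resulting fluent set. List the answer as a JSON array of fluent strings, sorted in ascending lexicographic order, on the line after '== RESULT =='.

Regress:
  G ∩ del = {}  (empty — regression defined)
  G \ add = {in(p5,t2), pkg_at(p4,whs1), truck_at(t3,whs1)} \ {in(p5,t2)} = {pkg_at(p4,whs1), truck_at(t3,whs1)}
  ∪ pre   = {pkg_at(p4,whs1), truck_at(t3,whs1)} ∪ {pkg_at(p5,whs1), truck_at(t2,whs1)}
          = {pkg_at(p4,whs1), pkg_at(p5,whs1), truck_at(t2,whs1), truck_at(t3,whs1)}

== RESULT ==
["pkg_at(p4,whs1)", "pkg_at(p5,whs1)", "truck_at(t2,whs1)", "truck_at(t3,whs1)"]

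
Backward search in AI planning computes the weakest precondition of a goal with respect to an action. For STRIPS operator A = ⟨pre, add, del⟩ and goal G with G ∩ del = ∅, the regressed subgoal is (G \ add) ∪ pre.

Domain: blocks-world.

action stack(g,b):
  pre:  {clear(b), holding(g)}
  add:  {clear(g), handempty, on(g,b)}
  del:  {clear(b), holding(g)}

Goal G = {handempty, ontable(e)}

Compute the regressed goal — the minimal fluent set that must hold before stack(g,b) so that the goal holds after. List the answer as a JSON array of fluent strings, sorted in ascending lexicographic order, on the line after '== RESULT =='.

Regress:
  G ∩ del = {}  (empty — regression defined)
  G \ add = {handempty, ontable(e)} \ {clear(g), handempty, on(g,b)} = {ontable(e)}
  ∪ pre   = {ontable(e)} ∪ {clear(b), holding(g)}
          = {clear(b), holding(g), ontable(e)}

== RESULT ==
["clear(b)", "holding(g)", "ontable(e)"]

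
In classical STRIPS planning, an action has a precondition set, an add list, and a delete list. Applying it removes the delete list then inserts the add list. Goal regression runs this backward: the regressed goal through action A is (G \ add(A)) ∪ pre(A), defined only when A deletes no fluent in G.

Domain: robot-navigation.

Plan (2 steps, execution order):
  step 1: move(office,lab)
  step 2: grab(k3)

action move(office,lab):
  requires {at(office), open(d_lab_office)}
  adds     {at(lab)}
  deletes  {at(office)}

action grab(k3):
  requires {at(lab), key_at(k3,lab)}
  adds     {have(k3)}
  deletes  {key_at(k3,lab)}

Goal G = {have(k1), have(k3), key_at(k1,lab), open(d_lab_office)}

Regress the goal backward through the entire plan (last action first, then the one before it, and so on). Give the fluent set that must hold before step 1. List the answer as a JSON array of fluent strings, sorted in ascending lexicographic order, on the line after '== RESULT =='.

Regress step by step:
  through step 2 (grab(k3)): drop {have(k3)}, keep {have(k1), key_at(k1,lab), open(d_lab_office)}, require {at(lab), key_at(k3,lab)}
    → {at(lab), have(k1), key_at(k1,lab), key_at(k3,lab), open(d_lab_office)}
  through step 1 (move(office,lab)): drop {at(lab)}, keep {have(k1), key_at(k1,lab), key_at(k3,lab), open(d_lab_office)}, require {at(office), open(d_lab_office)}
    → {at(office), have(k1), key_at(k1,lab), key_at(k3,lab), open(d_lab_office)}

== RESULT ==
["at(office)", "have(k1)", "key_at(k1,lab)", "key_at(k3,lab)", "open(d_lab_office)"]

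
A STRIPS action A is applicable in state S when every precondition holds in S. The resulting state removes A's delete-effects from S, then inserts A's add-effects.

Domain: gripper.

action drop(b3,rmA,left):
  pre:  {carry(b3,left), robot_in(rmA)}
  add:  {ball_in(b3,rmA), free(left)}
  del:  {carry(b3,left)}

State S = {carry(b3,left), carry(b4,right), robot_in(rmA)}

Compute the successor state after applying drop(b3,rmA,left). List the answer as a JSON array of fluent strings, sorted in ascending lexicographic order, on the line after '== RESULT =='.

Progress:
  pre ⊆ S: {carry(b3,left), robot_in(rmA)} ⊆ S  — applicable
  S \ del = {carry(b4,right), robot_in(rmA)}
  ∪ add   = {ball_in(b3,rmA), carry(b4,right), free(left), robot_in(rmA)}

== RESULT ==
["ball_in(b3,rmA)", "carry(b4,right)", "free(left)", "robot_in(rmA)"]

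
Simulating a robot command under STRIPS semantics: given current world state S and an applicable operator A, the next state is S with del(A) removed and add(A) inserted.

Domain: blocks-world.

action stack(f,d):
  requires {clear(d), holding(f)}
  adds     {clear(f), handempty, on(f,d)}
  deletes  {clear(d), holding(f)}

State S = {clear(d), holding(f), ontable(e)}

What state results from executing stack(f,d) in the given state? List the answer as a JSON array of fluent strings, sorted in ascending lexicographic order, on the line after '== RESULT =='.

Compute (S \ del) ∪ add:
  pre ⊆ S: {clear(d), holding(f)} ⊆ S  — applicable
  S \ del = {ontable(e)}
  ∪ add   = {clear(f), handempty, on(f,d), ontable(e)}

== RESULT ==
["clear(f)", "handempty", "on(f,d)", "ontable(e)"]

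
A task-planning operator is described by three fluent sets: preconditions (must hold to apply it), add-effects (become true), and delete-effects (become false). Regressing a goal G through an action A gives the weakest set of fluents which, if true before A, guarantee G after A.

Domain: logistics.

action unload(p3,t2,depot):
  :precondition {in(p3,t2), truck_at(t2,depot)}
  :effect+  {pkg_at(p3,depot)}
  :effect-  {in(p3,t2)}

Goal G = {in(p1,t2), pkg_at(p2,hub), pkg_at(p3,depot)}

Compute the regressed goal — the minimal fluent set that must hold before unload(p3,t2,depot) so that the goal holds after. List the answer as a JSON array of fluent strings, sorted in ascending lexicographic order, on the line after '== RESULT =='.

Compute (G \ add) ∪ pre:
  G ∩ del = {}  (empty — regression defined)
  G \ add = {in(p1,t2), pkg_at(p2,hub), pkg_at(p3,depot)} \ {pkg_at(p3,depot)} = {in(p1,t2), pkg_at(p2,hub)}
  ∪ pre   = {in(p1,t2), pkg_at(p2,hub)} ∪ {in(p3,t2), truck_at(t2,depot)}
          = {in(p1,t2), in(p3,t2), pkg_at(p2,hub), truck_at(t2,depot)}

== RESULT ==
["in(p1,t2)", "in(p3,t2)", "pkg_at(p2,hub)", "truck_at(t2,depot)"]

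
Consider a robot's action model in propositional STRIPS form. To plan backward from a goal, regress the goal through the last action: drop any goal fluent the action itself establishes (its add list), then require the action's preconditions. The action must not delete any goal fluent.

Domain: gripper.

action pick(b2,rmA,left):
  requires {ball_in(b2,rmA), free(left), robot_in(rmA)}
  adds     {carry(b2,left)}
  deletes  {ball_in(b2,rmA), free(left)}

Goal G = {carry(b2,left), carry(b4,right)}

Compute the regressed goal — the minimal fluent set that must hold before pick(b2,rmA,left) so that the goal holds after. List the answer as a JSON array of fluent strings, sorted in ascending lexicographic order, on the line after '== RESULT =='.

Regress:
  G ∩ del = {}  (empty — regression defined)
  G \ add = {carry(b2,left), carry(b4,right)} \ {carry(b2,left)} = {carry(b4,right)}
  ∪ pre   = {carry(b4,right)} ∪ {ball_in(b2,rmA), free(left), robot_in(rmA)}
          = {ball_in(b2,rmA), carry(b4,right), free(left), robot_in(rmA)}

== RESULT ==
["ball_in(b2,rmA)", "carry(b4,right)", "free(left)", "robot_in(rmA)"]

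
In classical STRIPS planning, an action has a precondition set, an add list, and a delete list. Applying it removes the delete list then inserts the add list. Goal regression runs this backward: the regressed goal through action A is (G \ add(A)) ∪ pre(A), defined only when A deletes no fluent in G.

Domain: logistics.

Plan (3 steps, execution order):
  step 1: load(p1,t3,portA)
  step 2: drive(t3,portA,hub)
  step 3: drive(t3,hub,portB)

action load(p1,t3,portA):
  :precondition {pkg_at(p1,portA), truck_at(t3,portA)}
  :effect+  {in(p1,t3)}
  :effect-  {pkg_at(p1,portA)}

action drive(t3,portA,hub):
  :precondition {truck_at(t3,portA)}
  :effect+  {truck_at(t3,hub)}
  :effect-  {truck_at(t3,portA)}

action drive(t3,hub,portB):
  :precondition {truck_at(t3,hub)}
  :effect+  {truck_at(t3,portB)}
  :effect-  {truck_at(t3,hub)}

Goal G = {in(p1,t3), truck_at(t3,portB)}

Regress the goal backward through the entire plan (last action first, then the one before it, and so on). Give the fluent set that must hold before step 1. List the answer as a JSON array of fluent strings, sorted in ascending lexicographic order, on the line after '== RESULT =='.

Work backward from the goal:
  through step 3 (drive(t3,hub,portB)): drop {truck_at(t3,portB)}, keep {in(p1,t3)}, require {truck_at(t3,hub)}
    → {in(p1,t3), truck_at(t3,hub)}
  through step 2 (drive(t3,portA,hub)): drop {truck_at(t3,hub)}, keep {in(p1,t3)}, require {truck_at(t3,portA)}
    → {in(p1,t3), truck_at(t3,portA)}
  through step 1 (load(p1,t3,portA)): drop {in(p1,t3)}, keep {truck_at(t3,portA)}, require {pkg_at(p1,portA), truck_at(t3,portA)}
    → {pkg_at(p1,portA), truck_at(t3,portA)}

== RESULT ==
["pkg_at(p1,portA)", "truck_at(t3,portA)"]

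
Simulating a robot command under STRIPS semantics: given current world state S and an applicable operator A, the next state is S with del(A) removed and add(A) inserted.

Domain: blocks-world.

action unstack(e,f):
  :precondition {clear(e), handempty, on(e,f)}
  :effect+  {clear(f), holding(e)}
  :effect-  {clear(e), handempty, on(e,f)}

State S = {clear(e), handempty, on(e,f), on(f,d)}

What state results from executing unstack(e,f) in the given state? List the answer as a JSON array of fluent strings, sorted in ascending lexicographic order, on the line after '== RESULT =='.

Progress:
  pre ⊆ S: {clear(e), handempty, on(e,f)} ⊆ S  — applicable
  S \ del = {on(f,d)}
  ∪ add   = {clear(f), holding(e), on(f,d)}

== RESULT ==
["clear(f)", "holding(e)", "on(f,d)"]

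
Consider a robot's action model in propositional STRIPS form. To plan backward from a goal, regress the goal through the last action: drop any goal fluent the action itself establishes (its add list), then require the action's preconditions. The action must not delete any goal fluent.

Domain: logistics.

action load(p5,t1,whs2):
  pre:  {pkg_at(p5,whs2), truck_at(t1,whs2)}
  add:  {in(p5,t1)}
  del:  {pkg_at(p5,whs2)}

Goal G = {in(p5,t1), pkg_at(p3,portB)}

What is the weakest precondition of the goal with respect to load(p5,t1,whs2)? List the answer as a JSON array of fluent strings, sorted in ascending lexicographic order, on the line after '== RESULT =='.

Compute (G \ add) ∪ pre:
  G ∩ del = {}  (empty — regression defined)
  G \ add = {in(p5,t1), pkg_at(p3,portB)} \ {in(p5,t1)} = {pkg_at(p3,portB)}
  ∪ pre   = {pkg_at(p3,portB)} ∪ {pkg_at(p5,whs2), truck_at(t1,whs2)}
          = {pkg_at(p3,portB), pkg_at(p5,whs2), truck_at(t1,whs2)}

== RESULT ==
["pkg_at(p3,portB)", "pkg_at(p5,whs2)", "truck_at(t1,whs2)"]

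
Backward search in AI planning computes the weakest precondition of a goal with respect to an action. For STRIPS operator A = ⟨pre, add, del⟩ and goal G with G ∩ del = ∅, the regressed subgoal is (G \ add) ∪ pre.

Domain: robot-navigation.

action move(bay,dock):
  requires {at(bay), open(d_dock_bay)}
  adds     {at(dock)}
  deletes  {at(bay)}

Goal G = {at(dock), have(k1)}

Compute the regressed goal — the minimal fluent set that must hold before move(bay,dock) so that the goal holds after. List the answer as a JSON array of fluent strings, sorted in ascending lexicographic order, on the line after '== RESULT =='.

Compute (G \ add) ∪ pre:
  G ∩ del = {}  (empty — regression defined)
  G \ add = {at(dock), have(k1)} \ {at(dock)} = {have(k1)}
  ∪ pre   = {have(k1)} ∪ {at(bay), open(d_dock_bay)}
          = {at(bay), have(k1), open(d_dock_bay)}

== RESULT ==
["at(bay)", "have(k1)", "open(d_dock_bay)"]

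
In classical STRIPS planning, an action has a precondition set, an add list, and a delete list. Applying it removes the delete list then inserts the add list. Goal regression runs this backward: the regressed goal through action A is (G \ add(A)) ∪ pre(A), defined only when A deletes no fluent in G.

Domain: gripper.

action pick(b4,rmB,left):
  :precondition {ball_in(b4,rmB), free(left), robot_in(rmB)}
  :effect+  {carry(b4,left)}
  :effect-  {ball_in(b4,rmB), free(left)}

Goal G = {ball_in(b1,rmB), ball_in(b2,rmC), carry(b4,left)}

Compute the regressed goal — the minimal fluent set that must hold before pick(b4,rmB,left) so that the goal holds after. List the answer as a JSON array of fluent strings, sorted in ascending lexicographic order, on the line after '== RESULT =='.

Compute (G \ add) ∪ pre:
  G ∩ del = {}  (empty — regression defined)
  G \ add = {ball_in(b1,rmB), ball_in(b2,rmC), carry(b4,left)} \ {carry(b4,left)} = {ball_in(b1,rmB), ball_in(b2,rmC)}
  ∪ pre   = {ball_in(b1,rmB), ball_in(b2,rmC)} ∪ {ball_in(b4,rmB), free(left), robot_in(rmB)}
          = {ball_in(b1,rmB), ball_in(b2,rmC), ball_in(b4,rmB), free(left), robot_in(rmB)}

== RESULT ==
["ball_in(b1,rmB)", "ball_in(b2,rmC)", "ball_in(b4,rmB)", "free(left)", "robot_in(rmB)"]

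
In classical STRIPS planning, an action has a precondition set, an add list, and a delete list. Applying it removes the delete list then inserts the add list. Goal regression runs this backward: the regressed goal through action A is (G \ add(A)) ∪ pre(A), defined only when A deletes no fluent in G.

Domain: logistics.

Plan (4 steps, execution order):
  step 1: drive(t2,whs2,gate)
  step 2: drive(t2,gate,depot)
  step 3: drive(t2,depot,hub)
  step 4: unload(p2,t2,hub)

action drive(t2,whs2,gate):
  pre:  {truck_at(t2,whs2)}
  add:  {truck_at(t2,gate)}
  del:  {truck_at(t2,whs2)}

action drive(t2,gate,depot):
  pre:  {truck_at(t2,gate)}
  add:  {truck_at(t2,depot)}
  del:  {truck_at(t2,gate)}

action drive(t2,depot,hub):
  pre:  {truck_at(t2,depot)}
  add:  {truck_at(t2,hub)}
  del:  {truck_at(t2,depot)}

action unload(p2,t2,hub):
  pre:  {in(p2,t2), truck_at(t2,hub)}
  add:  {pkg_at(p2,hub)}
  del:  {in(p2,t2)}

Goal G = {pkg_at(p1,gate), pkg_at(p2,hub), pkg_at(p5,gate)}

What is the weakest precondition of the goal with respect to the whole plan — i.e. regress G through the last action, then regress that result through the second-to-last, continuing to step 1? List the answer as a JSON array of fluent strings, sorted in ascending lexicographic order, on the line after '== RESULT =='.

Work backward from the goal:
  through step 4 (unload(p2,t2,hub)): drop {pkg_at(p2,hub)}, keep {pkg_at(p1,gate), pkg_at(p5,gate)}, require {in(p2,t2), truck_at(t2,hub)}
    → {in(p2,t2), pkg_at(p1,gate), pkg_at(p5,gate), truck_at(t2,hub)}
  through step 3 (drive(t2,depot,hub)): drop {truck_at(t2,hub)}, keep {in(p2,t2), pkg_at(p1,gate), pkg_at(p5,gate)}, require {truck_at(t2,depot)}
    → {in(p2,t2), pkg_at(p1,gate), pkg_at(p5,gate), truck_at(t2,depot)}
  through step 2 (drive(t2,gate,depot)): drop {truck_at(t2,depot)}, keep {in(p2,t2), pkg_at(p1,gate), pkg_at(p5,gate)}, require {truck_at(t2,gate)}
    → {in(p2,t2), pkg_at(p1,gate), pkg_at(p5,gate), truck_at(t2,gate)}
  through step 1 (drive(t2,whs2,gate)): drop {truck_at(t2,gate)}, keep {in(p2,t2), pkg_at(p1,gate), pkg_at(p5,gate)}, require {truck_at(t2,whs2)}
    → {in(p2,t2), pkg_at(p1,gate), pkg_at(p5,gate), truck_at(t2,whs2)}

== RESULT ==
["in(p2,t2)", "pkg_at(p1,gate)", "pkg_at(p5,gate)", "truck_at(t2,whs2)"]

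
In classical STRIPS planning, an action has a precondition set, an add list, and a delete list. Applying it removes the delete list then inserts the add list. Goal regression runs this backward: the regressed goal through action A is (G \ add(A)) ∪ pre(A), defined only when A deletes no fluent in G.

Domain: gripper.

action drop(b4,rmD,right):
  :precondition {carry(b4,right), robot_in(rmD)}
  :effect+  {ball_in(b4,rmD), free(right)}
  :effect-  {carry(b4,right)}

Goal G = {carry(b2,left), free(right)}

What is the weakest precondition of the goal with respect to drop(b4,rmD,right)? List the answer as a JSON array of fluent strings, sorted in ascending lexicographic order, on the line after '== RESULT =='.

Regress:
  G ∩ del = {}  (empty — regression defined)
  G \ add = {carry(b2,left), free(right)} \ {ball_in(b4,rmD), free(right)} = {carry(b2,left)}
  ∪ pre   = {carry(b2,left)} ∪ {carry(b4,right), robot_in(rmD)}
          = {carry(b2,left), carry(b4,right), robot_in(rmD)}

== RESULT ==
["carry(b2,left)", "carry(b4,right)", "robot_in(rmD)"]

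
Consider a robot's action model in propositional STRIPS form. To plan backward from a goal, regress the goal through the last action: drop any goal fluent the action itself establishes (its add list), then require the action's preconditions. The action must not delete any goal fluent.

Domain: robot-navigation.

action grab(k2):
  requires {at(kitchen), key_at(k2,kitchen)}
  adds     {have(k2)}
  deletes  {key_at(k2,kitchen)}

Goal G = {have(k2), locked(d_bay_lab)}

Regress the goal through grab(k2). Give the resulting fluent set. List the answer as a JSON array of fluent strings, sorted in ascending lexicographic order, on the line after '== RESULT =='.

Regress:
  G ∩ del = {}  (empty — regression defined)
  G \ add = {have(k2), locked(d_bay_lab)} \ {have(k2)} = {locked(d_bay_lab)}
  ∪ pre   = {locked(d_bay_lab)} ∪ {at(kitchen), key_at(k2,kitchen)}
          = {at(kitchen), key_at(k2,kitchen), locked(d_bay_lab)}

== RESULT ==
["at(kitchen)", "key_at(k2,kitchen)", "locked(d_bay_lab)"]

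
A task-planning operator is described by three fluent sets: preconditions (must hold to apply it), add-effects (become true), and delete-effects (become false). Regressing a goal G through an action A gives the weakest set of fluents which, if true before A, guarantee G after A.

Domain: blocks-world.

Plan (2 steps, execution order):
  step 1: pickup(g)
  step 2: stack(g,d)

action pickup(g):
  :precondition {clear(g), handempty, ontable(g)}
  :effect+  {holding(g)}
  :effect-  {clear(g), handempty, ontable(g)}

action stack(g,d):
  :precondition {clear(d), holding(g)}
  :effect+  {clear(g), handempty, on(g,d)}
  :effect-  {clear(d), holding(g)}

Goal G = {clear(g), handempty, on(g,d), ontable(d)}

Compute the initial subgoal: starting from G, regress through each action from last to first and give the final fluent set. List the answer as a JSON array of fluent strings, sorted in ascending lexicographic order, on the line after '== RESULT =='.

Regress step by step:
  through step 2 (stack(g,d)): drop {clear(g), handempty, on(g,d)}, keep {ontable(d)}, require {clear(d), holding(g)}
    → {clear(d), holding(g), ontable(d)}
  through step 1 (pickup(g)): drop {holding(g)}, keep {clear(d), ontable(d)}, require {clear(g), handempty, ontable(g)}
    → {clear(d), clear(g), handempty, ontable(d), ontable(g)}

== RESULT ==
["clear(d)", "clear(g)", "handempty", "ontable(d)", "ontable(g)"]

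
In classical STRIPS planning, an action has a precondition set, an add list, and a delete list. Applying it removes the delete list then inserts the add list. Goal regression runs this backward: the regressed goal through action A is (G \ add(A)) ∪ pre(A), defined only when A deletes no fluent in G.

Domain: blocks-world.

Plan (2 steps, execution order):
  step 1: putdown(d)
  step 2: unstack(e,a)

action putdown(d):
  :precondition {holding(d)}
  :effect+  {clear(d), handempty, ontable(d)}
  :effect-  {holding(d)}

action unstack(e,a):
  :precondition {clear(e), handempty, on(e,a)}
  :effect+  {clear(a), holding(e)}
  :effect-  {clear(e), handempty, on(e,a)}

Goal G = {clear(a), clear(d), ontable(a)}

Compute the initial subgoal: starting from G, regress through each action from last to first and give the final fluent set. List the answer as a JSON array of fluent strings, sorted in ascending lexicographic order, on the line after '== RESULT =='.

Work backward from the goal:
  through step 2 (unstack(e,a)): drop {clear(a)}, keep {clear(d), ontable(a)}, require {clear(e), handempty, on(e,a)}
    → {clear(d), clear(e), handempty, on(e,a), ontable(a)}
  through step 1 (putdown(d)): drop {clear(d), handempty}, keep {clear(e), on(e,a), ontable(a)}, require {holding(d)}
    → {clear(e), holding(d), on(e,a), ontable(a)}

== RESULT ==
["clear(e)", "holding(d)", "on(e,a)", "ontable(a)"]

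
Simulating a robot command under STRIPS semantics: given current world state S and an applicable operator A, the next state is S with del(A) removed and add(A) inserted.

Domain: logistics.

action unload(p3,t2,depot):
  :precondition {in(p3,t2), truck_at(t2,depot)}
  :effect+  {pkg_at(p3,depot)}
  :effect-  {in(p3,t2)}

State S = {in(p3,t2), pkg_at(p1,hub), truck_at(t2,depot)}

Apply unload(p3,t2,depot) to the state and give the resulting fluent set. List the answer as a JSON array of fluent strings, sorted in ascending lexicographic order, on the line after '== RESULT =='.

Progress:
  pre ⊆ S: {in(p3,t2), truck_at(t2,depot)} ⊆ S  — applicable
  S \ del = {pkg_at(p1,hub), truck_at(t2,depot)}
  ∪ add   = {pkg_at(p1,hub), pkg_at(p3,depot), truck_at(t2,depot)}

== RESULT ==
["pkg_at(p1,hub)", "pkg_at(p3,depot)", "truck_at(t2,depot)"]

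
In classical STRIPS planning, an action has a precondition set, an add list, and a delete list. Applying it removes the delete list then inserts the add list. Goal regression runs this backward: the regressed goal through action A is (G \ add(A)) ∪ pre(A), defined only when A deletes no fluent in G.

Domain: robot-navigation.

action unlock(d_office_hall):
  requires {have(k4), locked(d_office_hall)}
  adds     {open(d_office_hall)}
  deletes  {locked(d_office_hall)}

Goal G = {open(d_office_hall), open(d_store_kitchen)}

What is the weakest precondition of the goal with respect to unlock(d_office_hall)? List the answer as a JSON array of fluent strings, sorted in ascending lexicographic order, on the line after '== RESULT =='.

Regress:
  G ∩ del = {}  (empty — regression defined)
  G \ add = {open(d_office_hall), open(d_store_kitchen)} \ {open(d_office_hall)} = {open(d_store_kitchen)}
  ∪ pre   = {open(d_store_kitchen)} ∪ {have(k4), locked(d_office_hall)}
          = {have(k4), locked(d_office_hall), open(d_store_kitchen)}

== RESULT ==
["have(k4)", "locked(d_office_hall)", "open(d_store_kitchen)"]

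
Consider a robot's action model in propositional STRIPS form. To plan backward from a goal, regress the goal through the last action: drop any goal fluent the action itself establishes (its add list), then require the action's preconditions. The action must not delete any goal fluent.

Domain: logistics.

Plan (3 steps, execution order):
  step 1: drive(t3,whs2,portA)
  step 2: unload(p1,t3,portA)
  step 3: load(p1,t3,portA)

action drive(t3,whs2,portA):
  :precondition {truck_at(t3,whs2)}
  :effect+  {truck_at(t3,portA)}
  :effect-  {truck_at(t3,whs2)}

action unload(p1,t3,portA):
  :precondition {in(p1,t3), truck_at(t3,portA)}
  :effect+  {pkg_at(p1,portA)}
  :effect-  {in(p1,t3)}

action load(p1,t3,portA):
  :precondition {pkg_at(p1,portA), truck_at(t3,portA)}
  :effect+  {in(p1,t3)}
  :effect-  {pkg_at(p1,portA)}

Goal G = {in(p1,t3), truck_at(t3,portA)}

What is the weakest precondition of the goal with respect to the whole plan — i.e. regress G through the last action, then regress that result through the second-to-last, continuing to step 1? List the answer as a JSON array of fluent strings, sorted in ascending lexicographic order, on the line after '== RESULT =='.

Work backward from the goal:
  through step 3 (load(p1,t3,portA)): drop {in(p1,t3)}, keep {truck_at(t3,portA)}, require {pkg_at(p1,portA), truck_at(t3,portA)}
    → {pkg_at(p1,portA), truck_at(t3,portA)}
  through step 2 (unload(p1,t3,portA)): drop {pkg_at(p1,portA)}, keep {truck_at(t3,portA)}, require {in(p1,t3), truck_at(t3,portA)}
    → {in(p1,t3), truck_at(t3,portA)}
  through step 1 (drive(t3,whs2,portA)): drop {truck_at(t3,portA)}, keep {in(p1,t3)}, require {truck_at(t3,whs2)}
    → {in(p1,t3), truck_at(t3,whs2)}

== RESULT ==
["in(p1,t3)", "truck_at(t3,whs2)"]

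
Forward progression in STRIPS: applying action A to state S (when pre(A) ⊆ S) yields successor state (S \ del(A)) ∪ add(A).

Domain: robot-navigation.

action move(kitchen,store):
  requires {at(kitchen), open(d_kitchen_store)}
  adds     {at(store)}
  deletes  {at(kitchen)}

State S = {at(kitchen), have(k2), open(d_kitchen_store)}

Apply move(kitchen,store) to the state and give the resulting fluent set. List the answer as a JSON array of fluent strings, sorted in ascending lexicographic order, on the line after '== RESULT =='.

Compute (S \ del) ∪ add:
  pre ⊆ S: {at(kitchen), open(d_kitchen_store)} ⊆ S  — applicable
  S \ del = {have(k2), open(d_kitchen_store)}
  ∪ add   = {at(store), have(k2), open(d_kitchen_store)}

== RESULT ==
["at(store)", "have(k2)", "open(d_kitchen_store)"]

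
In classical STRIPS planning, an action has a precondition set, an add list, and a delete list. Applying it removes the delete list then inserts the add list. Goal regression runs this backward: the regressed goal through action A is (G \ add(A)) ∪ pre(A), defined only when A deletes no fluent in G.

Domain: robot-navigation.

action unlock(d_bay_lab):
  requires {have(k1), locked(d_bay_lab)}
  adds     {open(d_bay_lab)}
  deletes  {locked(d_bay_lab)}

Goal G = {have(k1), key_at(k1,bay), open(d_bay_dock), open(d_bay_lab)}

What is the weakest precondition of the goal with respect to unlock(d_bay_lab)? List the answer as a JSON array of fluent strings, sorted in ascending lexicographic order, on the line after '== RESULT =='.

Regress:
  G ∩ del = {}  (empty — regression defined)
  G \ add = {have(k1), key_at(k1,bay), open(d_bay_dock), open(d_bay_lab)} \ {open(d_bay_lab)} = {have(k1), key_at(k1,bay), open(d_bay_dock)}
  ∪ pre   = {have(k1), key_at(k1,bay), open(d_bay_dock)} ∪ {have(k1), locked(d_bay_lab)}
          = {have(k1), key_at(k1,bay), locked(d_bay_lab), open(d_bay_dock)}

== RESULT ==
["have(k1)", "key_at(k1,bay)", "locked(d_bay_lab)", "open(d_bay_dock)"]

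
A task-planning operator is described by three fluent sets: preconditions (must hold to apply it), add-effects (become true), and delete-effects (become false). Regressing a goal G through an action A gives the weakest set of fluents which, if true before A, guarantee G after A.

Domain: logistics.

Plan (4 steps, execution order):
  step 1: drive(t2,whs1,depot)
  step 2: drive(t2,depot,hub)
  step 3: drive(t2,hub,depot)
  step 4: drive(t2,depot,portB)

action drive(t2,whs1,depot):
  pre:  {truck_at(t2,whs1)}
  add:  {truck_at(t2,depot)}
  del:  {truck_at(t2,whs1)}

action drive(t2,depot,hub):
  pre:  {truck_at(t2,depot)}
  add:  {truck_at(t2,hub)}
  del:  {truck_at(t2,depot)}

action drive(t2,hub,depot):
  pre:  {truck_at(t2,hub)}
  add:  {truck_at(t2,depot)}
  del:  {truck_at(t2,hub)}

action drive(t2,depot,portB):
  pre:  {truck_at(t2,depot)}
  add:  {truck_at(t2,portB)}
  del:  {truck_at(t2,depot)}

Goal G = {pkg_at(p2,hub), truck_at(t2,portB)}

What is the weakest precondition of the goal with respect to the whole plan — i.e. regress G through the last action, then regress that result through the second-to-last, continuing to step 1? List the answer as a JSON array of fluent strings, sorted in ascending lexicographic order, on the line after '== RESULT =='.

Work backward from the goal:
  through step 4 (drive(t2,depot,portB)): drop {truck_at(t2,portB)}, keep {pkg_at(p2,hub)}, require {truck_at(t2,depot)}
    → {pkg_at(p2,hub), truck_at(t2,depot)}
  through step 3 (drive(t2,hub,depot)): drop {truck_at(t2,depot)}, keep {pkg_at(p2,hub)}, require {truck_at(t2,hub)}
    → {pkg_at(p2,hub), truck_at(t2,hub)}
  through step 2 (drive(t2,depot,hub)): drop {truck_at(t2,hub)}, keep {pkg_at(p2,hub)}, require {truck_at(t2,depot)}
    → {pkg_at(p2,hub), truck_at(t2,depot)}
  through step 1 (drive(t2,whs1,depot)): drop {truck_at(t2,depot)}, keep {pkg_at(p2,hub)}, require {truck_at(t2,whs1)}
    → {pkg_at(p2,hub), truck_at(t2,whs1)}

== RESULT ==
["pkg_at(p2,hub)", "truck_at(t2,whs1)"]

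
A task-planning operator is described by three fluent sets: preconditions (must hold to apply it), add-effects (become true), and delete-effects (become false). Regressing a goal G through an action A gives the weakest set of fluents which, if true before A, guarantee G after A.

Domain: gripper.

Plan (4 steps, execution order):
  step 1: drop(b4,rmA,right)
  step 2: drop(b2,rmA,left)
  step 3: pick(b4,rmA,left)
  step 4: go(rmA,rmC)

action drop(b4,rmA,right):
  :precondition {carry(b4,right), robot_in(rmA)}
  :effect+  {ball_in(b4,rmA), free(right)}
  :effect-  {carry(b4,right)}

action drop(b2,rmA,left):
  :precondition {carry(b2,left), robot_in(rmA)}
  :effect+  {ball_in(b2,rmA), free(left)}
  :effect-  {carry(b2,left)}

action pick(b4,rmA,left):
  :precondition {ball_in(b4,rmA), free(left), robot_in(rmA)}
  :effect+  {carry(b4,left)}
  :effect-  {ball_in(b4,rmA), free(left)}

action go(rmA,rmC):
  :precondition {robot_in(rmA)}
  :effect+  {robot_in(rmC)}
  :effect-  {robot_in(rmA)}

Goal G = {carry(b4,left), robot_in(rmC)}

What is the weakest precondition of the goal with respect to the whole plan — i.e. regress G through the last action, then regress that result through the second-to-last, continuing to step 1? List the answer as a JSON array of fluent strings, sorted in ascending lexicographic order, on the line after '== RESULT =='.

Regress step by step:
  through step 4 (go(rmA,rmC)): drop {robot_in(rmC)}, keep {carry(b4,left)}, require {robot_in(rmA)}
    → {carry(b4,left), robot_in(rmA)}
  through step 3 (pick(b4,rmA,left)): drop {carry(b4,left)}, keep {robot_in(rmA)}, require {ball_in(b4,rmA), free(left), robot_in(rmA)}
    → {ball_in(b4,rmA), free(left), robot_in(rmA)}
  through step 2 (drop(b2,rmA,left)): drop {free(left)}, keep {ball_in(b4,rmA), robot_in(rmA)}, require {carry(b2,left), robot_in(rmA)}
    → {ball_in(b4,rmA), carry(b2,left), robot_in(rmA)}
  through step 1 (drop(b4,rmA,right)): drop {ball_in(b4,rmA)}, keep {carry(b2,left), robot_in(rmA)}, require {carry(b4,right), robot_in(rmA)}
    → {carry(b2,left), carry(b4,right), robot_in(rmA)}

== RESULT ==
["carry(b2,left)", "carry(b4,right)", "robot_in(rmA)"]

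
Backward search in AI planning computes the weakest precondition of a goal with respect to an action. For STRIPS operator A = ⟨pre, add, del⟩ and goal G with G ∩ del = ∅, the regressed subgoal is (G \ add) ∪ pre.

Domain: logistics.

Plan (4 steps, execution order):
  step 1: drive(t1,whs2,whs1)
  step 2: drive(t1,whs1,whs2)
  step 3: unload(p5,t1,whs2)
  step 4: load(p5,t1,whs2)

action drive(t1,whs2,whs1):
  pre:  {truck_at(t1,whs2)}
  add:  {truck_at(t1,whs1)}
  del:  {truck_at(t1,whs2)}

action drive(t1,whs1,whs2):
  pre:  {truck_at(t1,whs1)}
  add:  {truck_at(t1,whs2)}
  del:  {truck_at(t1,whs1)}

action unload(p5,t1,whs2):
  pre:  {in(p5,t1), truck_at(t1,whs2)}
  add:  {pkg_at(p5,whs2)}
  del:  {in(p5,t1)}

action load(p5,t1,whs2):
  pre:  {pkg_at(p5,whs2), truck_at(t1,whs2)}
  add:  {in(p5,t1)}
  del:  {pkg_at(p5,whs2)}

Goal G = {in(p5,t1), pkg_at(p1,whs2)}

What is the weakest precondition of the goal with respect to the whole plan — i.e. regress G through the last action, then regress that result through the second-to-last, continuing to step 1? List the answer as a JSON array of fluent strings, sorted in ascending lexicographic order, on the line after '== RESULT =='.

Work backward from the goal:
  through step 4 (load(p5,t1,whs2)): drop {in(p5,t1)}, keep {pkg_at(p1,whs2)}, require {pkg_at(p5,whs2), truck_at(t1,whs2)}
    → {pkg_at(p1,whs2), pkg_at(p5,whs2), truck_at(t1,whs2)}
  through step 3 (unload(p5,t1,whs2)): drop {pkg_at(p5,whs2)}, keep {pkg_at(p1,whs2), truck_at(t1,whs2)}, require {in(p5,t1), truck_at(t1,whs2)}
    → {in(p5,t1), pkg_at(p1,whs2), truck_at(t1,whs2)}
  through step 2 (drive(t1,whs1,whs2)): drop {truck_at(t1,whs2)}, keep {in(p5,t1), pkg_at(p1,whs2)}, require {truck_at(t1,whs1)}
    → {in(p5,t1), pkg_at(p1,whs2), truck_at(t1,whs1)}
  through step 1 (drive(t1,whs2,whs1)): drop {truck_at(t1,whs1)}, keep {in(p5,t1), pkg_at(p1,whs2)}, require {truck_at(t1,whs2)}
    → {in(p5,t1), pkg_at(p1,whs2), truck_at(t1,whs2)}

== RESULT ==
["in(p5,t1)", "pkg_at(p1,whs2)", "truck_at(t1,whs2)"]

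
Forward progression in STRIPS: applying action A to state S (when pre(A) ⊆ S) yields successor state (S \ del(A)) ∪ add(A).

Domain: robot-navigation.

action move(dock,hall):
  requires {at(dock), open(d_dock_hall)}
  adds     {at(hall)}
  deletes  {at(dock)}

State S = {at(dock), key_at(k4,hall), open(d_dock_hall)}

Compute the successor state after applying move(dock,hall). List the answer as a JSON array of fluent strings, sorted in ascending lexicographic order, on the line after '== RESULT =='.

Compute (S \ del) ∪ add:
  pre ⊆ S: {at(dock), open(d_dock_hall)} ⊆ S  — applicable
  S \ del = {key_at(k4,hall), open(d_dock_hall)}
  ∪ add   = {at(hall), key_at(k4,hall), open(d_dock_hall)}

== RESULT ==
["at(hall)", "key_at(k4,hall)", "open(d_dock_hall)"]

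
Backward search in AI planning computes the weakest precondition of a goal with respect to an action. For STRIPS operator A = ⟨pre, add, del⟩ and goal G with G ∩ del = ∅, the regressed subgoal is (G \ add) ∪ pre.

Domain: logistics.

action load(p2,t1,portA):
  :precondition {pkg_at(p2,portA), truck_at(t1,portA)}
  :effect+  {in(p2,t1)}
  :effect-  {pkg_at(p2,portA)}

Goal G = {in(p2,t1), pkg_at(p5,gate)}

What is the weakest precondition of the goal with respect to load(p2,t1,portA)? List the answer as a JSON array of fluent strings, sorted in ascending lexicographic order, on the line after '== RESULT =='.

Compute (G \ add) ∪ pre:
  G ∩ del = {}  (empty — regression defined)
  G \ add = {in(p2,t1), pkg_at(p5,gate)} \ {in(p2,t1)} = {pkg_at(p5,gate)}
  ∪ pre   = {pkg_at(p5,gate)} ∪ {pkg_at(p2,portA), truck_at(t1,portA)}
          = {pkg_at(p2,portA), pkg_at(p5,gate), truck_at(t1,portA)}

== RESULT ==
["pkg_at(p2,portA)", "pkg_at(p5,gate)", "truck_at(t1,portA)"]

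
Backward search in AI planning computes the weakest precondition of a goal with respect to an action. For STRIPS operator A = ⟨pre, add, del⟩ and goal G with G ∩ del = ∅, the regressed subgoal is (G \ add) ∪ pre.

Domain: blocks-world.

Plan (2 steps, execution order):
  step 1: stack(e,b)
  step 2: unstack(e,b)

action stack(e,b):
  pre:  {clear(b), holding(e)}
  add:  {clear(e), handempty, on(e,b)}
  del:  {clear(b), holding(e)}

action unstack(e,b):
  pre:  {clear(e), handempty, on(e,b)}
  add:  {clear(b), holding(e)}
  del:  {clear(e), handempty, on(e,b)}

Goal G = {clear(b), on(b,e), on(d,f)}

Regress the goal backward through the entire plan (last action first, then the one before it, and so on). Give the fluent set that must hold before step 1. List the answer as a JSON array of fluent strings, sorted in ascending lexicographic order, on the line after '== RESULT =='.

Work backward from the goal:
  through step 2 (unstack(e,b)): drop {clear(b)}, keep {on(b,e), on(d,f)}, require {clear(e), handempty, on(e,b)}
    → {clear(e), handempty, on(b,e), on(d,f), on(e,b)}
  through step 1 (stack(e,b)): drop {clear(e), handempty, on(e,b)}, keep {on(b,e), on(d,f)}, require {clear(b), holding(e)}
    → {clear(b), holding(e), on(b,e), on(d,f)}

== RESULT ==
["clear(b)", "holding(e)", "on(b,e)", "on(d,f)"]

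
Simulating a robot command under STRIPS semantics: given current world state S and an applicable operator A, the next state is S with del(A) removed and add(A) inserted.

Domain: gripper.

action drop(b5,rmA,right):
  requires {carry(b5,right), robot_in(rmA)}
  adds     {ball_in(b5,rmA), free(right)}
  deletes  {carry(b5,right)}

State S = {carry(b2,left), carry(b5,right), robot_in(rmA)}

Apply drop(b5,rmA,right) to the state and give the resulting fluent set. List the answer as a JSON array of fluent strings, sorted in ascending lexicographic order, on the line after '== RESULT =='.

Progress:
  pre ⊆ S: {carry(b5,right), robot_in(rmA)} ⊆ S  — applicable
  S \ del = {carry(b2,left), robot_in(rmA)}
  ∪ add   = {ball_in(b5,rmA), carry(b2,left), free(right), robot_in(rmA)}

== RESULT ==
["ball_in(b5,rmA)", "carry(b2,left)", "free(right)", "robot_in(rmA)"]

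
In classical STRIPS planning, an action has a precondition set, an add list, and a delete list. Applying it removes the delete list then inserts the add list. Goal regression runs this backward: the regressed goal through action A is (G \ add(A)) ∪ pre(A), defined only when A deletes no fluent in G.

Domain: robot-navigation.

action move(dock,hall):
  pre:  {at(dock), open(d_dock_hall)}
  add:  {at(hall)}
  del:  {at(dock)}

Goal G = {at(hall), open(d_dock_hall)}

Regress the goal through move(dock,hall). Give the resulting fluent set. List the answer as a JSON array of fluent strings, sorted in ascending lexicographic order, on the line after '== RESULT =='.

Compute (G \ add) ∪ pre:
  G ∩ del = {}  (empty — regression defined)
  G \ add = {at(hall), open(d_dock_hall)} \ {at(hall)} = {open(d_dock_hall)}
  ∪ pre   = {open(d_dock_hall)} ∪ {at(dock), open(d_dock_hall)}
          = {at(dock), open(d_dock_hall)}

== RESULT ==
["at(dock)", "open(d_dock_hall)"]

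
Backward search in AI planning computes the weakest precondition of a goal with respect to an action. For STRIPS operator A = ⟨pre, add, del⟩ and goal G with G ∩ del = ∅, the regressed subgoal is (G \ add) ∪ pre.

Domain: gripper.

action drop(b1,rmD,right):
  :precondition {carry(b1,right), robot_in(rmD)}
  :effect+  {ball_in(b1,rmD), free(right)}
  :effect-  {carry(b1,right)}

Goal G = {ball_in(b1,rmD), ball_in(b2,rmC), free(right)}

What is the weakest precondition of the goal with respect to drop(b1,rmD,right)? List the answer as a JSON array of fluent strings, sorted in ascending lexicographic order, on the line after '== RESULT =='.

Regress:
  G ∩ del = {}  (empty — regression defined)
  G \ add = {ball_in(b1,rmD), ball_in(b2,rmC), free(right)} \ {ball_in(b1,rmD), free(right)} = {ball_in(b2,rmC)}
  ∪ pre   = {ball_in(b2,rmC)} ∪ {carry(b1,right), robot_in(rmD)}
          = {ball_in(b2,rmC), carry(b1,right), robot_in(rmD)}

== RESULT ==
["ball_in(b2,rmC)", "carry(b1,right)", "robot_in(rmD)"]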